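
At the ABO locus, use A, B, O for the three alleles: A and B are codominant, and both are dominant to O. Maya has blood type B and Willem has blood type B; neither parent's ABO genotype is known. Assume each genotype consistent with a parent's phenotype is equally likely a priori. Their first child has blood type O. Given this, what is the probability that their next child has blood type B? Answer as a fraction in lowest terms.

3/4

Possible genotypes: Maya ∈ {BB, BO}; Willem ∈ {BB, BO}.
Weight each parental genotype pair by prior × P(type-O child):
  BO × BO: posterior weight 1; P(next child type B) = 3/4.
Weighted sum = 3/4.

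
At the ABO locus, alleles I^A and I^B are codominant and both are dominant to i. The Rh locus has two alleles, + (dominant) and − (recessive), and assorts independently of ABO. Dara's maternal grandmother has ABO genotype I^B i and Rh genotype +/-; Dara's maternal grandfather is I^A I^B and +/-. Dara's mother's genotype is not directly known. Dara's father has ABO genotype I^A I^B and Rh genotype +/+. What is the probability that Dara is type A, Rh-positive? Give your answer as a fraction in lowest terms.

Dara's mother's ABO genotype from I^B i × I^A I^B: 1/4 I^A I^B, 1/4 I^A i, 1/4 I^B I^B, 1/4 I^B i.
Crossing each possibility with the father I^A I^B and summing P(type A): 1/4·1/4 + 1/4·1/2 + 1/4·0 + 1/4·1/4 = 1/4.
Similarly for Rh via the mother's Rh distribution: P(Rh+) = 1.
Independent loci: 1/4 × 1 = 1/4.

1/4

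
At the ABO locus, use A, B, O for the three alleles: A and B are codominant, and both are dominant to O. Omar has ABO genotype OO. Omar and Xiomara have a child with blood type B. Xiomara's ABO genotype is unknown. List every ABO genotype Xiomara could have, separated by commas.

AB, BB, BO

For each candidate genotype of Xiomara, check whether crossing it with OO can produce every observed child phenotype.
  AA → possible child types {A} ✗
  AB → possible child types {A, B} ✓
  AO → possible child types {O, A} ✗
  BB → possible child types {B} ✓
  BO → possible child types {O, B} ✓
  OO → possible child types {O} ✗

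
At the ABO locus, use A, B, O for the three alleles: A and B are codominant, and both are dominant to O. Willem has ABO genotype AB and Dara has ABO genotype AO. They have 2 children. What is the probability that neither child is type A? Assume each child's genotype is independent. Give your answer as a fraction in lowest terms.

ABO cross AB × AO → 1/2 A, 1/4 B, 1/4 AB.
So P(type A) = 1/2 per child.
P(not type A) = 1/2 for one child; (1/2)^2 = 1/4.

1/4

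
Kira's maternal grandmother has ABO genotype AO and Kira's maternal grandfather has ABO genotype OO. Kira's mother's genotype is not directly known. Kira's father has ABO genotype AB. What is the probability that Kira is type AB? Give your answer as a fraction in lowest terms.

Kira's mother's ABO genotype from AO × OO: 1/2 AO, 1/2 OO.
Crossing each possibility with the father AB and summing P(type AB): 1/2·1/4 + 1/2·0 = 1/8.

1/8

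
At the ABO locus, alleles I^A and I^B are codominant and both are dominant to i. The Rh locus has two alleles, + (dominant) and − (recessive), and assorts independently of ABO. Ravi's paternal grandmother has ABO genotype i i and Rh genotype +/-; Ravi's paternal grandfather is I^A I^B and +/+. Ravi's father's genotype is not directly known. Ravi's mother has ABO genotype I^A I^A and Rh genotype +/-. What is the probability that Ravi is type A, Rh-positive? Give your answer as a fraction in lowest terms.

21/32

Ravi's father's ABO genotype from i i × I^A I^B: 1/2 I^A i, 1/2 I^B i.
Crossing each possibility with the mother I^A I^A and summing P(type A): 1/2·1 + 1/2·1/2 = 3/4.
Similarly for Rh via the father's Rh distribution: P(Rh+) = 7/8.
Independent loci: 3/4 × 7/8 = 21/32.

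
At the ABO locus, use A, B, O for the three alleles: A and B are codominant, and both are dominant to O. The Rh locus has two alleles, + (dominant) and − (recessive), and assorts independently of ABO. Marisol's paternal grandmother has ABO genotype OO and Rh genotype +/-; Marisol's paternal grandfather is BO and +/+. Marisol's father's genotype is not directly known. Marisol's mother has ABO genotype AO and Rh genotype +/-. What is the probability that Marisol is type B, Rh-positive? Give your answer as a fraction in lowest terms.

7/64

Marisol's father's ABO genotype from OO × BO: 1/2 BO, 1/2 OO.
Crossing each possibility with the mother AO and summing P(type B): 1/2·1/4 + 1/2·0 = 1/8.
Similarly for Rh via the father's Rh distribution: P(Rh+) = 7/8.
Independent loci: 1/8 × 7/8 = 7/64.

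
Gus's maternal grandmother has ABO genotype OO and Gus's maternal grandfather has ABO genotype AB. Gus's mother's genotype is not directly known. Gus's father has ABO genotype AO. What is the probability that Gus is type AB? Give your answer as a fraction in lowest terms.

Gus's mother's ABO genotype from OO × AB: 1/2 AO, 1/2 BO.
Crossing each possibility with the father AO and summing P(type AB): 1/2·0 + 1/2·1/4 = 1/8.

1/8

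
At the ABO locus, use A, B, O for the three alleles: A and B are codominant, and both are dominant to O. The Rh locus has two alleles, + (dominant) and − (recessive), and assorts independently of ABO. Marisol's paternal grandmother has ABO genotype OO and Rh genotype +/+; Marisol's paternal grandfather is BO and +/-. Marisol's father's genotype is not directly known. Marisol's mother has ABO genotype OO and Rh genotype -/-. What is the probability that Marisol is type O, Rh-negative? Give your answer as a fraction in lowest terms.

3/16

Marisol's father's ABO genotype from OO × BO: 1/2 BO, 1/2 OO.
Crossing each possibility with the mother OO and summing P(type O): 1/2·1/2 + 1/2·1 = 3/4.
Similarly for Rh via the father's Rh distribution: P(Rh-) = 1/4.
Independent loci: 3/4 × 1/4 = 3/16.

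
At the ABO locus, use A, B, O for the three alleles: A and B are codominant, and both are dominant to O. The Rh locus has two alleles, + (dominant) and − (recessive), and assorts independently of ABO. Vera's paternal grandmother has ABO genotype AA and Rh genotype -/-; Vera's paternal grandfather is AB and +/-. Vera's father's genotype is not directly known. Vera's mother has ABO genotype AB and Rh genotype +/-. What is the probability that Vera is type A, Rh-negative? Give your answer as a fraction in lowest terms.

Vera's father's ABO genotype from AA × AB: 1/2 AA, 1/2 AB.
Crossing each possibility with the mother AB and summing P(type A): 1/2·1/2 + 1/2·1/4 = 3/8.
Similarly for Rh via the father's Rh distribution: P(Rh-) = 3/8.
Independent loci: 3/8 × 3/8 = 9/64.

9/64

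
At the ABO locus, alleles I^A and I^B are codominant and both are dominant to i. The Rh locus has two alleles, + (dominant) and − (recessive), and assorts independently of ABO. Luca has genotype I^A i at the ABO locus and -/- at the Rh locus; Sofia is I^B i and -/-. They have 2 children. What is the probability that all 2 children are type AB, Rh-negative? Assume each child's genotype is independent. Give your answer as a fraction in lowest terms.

ABO cross I^A i × I^B i → 1/4 O, 1/4 A, 1/4 B, 1/4 AB.
Rh cross -/- × -/- → 1 Rh-; so P(type AB, Rh-negative) = 1/4 × 1 = 1/4 per child.
All 2 independent: (1/4)^2 = 1/16.

1/16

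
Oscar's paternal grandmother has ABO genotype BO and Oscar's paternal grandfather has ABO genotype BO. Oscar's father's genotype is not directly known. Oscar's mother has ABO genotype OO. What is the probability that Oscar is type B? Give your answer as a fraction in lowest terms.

1/2

Oscar's father's ABO genotype from BO × BO: 1/4 BB, 1/2 BO, 1/4 OO.
Crossing each possibility with the mother OO and summing P(type B): 1/4·1 + 1/2·1/2 + 1/4·0 = 1/2.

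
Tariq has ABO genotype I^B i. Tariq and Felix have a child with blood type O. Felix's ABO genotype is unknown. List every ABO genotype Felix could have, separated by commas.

I^A i, I^B i, i i

For each candidate genotype of Felix, check whether crossing it with I^B i can produce every observed child phenotype.
  I^A I^A → possible child types {A, AB} ✗
  I^A I^B → possible child types {A, B, AB} ✗
  I^A i → possible child types {O, A, B, AB} ✓
  I^B I^B → possible child types {B} ✗
  I^B i → possible child types {O, B} ✓
  i i → possible child types {O, B} ✓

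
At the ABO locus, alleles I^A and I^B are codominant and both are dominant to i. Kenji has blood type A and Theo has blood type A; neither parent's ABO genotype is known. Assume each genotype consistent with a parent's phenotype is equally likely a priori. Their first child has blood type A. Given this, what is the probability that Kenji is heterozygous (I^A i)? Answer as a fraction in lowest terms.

7/15

Possible genotypes: Kenji ∈ {I^A I^A, I^A i}; Theo ∈ {I^A I^A, I^A i}.
Weight each parental genotype pair by prior × P(type-A child):
  I^A I^A × I^A I^A: posterior weight 4/15.
  I^A I^A × I^A i: posterior weight 4/15.
  I^A i × I^A I^A: posterior weight 4/15.
  I^A i × I^A i: posterior weight 1/5.
Sum the posterior weight over pairs where Kenji is I^A i: 7/15.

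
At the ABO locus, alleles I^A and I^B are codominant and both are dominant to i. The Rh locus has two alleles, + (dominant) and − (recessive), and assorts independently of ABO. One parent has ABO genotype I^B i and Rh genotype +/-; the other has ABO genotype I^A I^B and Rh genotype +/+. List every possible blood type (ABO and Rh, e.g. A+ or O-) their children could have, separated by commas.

Gametes from I^B i × I^A I^B give offspring ABO genotypes I^A I^B, I^A i, I^B I^B, I^B i, i.e. phenotypes A, B, AB.
Rh cross +/- × +/+ → phenotypes Rh+.
Combining independently: A+, B+, AB+.

A+, B+, AB+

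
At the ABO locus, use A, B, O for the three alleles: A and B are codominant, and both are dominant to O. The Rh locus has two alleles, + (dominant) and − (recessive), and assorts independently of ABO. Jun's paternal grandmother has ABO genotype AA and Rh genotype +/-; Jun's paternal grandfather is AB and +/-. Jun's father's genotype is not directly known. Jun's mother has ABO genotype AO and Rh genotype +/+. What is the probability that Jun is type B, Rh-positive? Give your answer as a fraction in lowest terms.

Jun's father's ABO genotype from AA × AB: 1/2 AA, 1/2 AB.
Crossing each possibility with the mother AO and summing P(type B): 1/2·0 + 1/2·1/4 = 1/8.
Similarly for Rh via the father's Rh distribution: P(Rh+) = 1.
Independent loci: 1/8 × 1 = 1/8.

1/8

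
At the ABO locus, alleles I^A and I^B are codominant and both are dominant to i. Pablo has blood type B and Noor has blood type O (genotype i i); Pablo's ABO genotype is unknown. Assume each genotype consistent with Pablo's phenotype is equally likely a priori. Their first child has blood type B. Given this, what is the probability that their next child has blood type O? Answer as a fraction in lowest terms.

Possible genotypes: Pablo ∈ {I^B I^B, I^B i}; Noor ∈ {i i}.
Weight each parental genotype pair by prior × P(type-B child):
  I^B I^B × i i: posterior weight 2/3; P(next child type O) = 0.
  I^B i × i i: posterior weight 1/3; P(next child type O) = 1/2.
Weighted sum = 1/6.

1/6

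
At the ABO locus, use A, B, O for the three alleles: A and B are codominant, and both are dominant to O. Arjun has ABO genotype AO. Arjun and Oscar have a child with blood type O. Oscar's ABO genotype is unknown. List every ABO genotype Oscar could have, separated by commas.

For each candidate genotype of Oscar, check whether crossing it with AO can produce every observed child phenotype.
  AA → possible child types {A} ✗
  AB → possible child types {A, B, AB} ✗
  AO → possible child types {O, A} ✓
  BB → possible child types {B, AB} ✗
  BO → possible child types {O, A, B, AB} ✓
  OO → possible child types {O, A} ✓

AO, BO, OO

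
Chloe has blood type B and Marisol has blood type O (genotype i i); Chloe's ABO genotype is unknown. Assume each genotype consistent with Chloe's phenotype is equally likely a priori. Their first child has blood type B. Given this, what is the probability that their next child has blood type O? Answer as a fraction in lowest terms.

Possible genotypes: Chloe ∈ {I^B I^B, I^B i}; Marisol ∈ {i i}.
Weight each parental genotype pair by prior × P(type-B child):
  I^B I^B × i i: posterior weight 2/3; P(next child type O) = 0.
  I^B i × i i: posterior weight 1/3; P(next child type O) = 1/2.
Weighted sum = 1/6.

1/6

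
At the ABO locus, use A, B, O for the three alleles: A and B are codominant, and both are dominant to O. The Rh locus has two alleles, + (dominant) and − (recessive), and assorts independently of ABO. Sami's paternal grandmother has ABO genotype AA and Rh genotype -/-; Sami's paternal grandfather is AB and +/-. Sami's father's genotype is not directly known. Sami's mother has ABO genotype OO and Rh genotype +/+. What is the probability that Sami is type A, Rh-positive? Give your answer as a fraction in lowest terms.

3/4

Sami's father's ABO genotype from AA × AB: 1/2 AA, 1/2 AB.
Crossing each possibility with the mother OO and summing P(type A): 1/2·1 + 1/2·1/2 = 3/4.
Similarly for Rh via the father's Rh distribution: P(Rh+) = 1.
Independent loci: 3/4 × 1 = 3/4.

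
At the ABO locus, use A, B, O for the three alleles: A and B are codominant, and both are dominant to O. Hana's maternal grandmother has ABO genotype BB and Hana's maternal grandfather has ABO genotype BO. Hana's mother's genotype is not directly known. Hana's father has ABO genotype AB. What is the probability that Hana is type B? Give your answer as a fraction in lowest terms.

1/2

Hana's mother's ABO genotype from BB × BO: 1/2 BB, 1/2 BO.
Crossing each possibility with the father AB and summing P(type B): 1/2·1/2 + 1/2·1/2 = 1/2.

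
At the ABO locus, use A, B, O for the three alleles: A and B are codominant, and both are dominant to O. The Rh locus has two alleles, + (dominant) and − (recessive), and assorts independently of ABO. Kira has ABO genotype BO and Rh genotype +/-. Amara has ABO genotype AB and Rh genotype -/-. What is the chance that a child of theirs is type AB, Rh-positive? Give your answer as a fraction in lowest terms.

ABO cross BO × AB → offspring phenotypes: 1/4 A, 1/2 B, 1/4 AB.
Rh cross +/- × -/- → 1/2 Rh+, 1/2 Rh-.
Independent loci: P(type AB, Rh-positive) = 1/4 × 1/2 = 1/8.

1/8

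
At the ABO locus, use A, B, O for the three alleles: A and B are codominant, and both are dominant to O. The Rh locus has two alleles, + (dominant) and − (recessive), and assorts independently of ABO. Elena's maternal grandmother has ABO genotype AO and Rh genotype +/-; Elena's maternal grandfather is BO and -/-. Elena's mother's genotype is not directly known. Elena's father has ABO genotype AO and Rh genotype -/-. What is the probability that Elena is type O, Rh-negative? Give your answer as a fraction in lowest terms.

3/16

Elena's mother's ABO genotype from AO × BO: 1/4 AB, 1/4 AO, 1/4 BO, 1/4 OO.
Crossing each possibility with the father AO and summing P(type O): 1/4·0 + 1/4·1/4 + 1/4·1/4 + 1/4·1/2 = 1/4.
Similarly for Rh via the mother's Rh distribution: P(Rh-) = 3/4.
Independent loci: 1/4 × 3/4 = 3/16.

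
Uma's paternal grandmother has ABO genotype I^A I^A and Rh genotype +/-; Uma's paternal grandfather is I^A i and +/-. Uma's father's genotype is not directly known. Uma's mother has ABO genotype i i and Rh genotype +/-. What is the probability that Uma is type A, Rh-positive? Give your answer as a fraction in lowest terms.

9/16

Uma's father's ABO genotype from I^A I^A × I^A i: 1/2 I^A I^A, 1/2 I^A i.
Crossing each possibility with the mother i i and summing P(type A): 1/2·1 + 1/2·1/2 = 3/4.
Similarly for Rh via the father's Rh distribution: P(Rh+) = 3/4.
Independent loci: 3/4 × 3/4 = 9/16.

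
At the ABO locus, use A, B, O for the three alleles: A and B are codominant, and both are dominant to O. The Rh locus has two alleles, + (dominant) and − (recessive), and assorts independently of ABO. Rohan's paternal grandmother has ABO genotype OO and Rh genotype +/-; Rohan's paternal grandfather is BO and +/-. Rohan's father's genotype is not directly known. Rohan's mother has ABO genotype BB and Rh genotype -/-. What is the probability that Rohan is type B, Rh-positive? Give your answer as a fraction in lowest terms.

Rohan's father's ABO genotype from OO × BO: 1/2 BO, 1/2 OO.
Crossing each possibility with the mother BB and summing P(type B): 1/2·1 + 1/2·1 = 1.
Similarly for Rh via the father's Rh distribution: P(Rh+) = 1/2.
Independent loci: 1 × 1/2 = 1/2.

1/2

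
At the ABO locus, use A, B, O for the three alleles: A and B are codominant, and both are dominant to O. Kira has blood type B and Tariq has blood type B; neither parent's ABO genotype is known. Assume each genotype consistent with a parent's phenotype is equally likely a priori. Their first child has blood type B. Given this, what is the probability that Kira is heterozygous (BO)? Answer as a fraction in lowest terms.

7/15

Possible genotypes: Kira ∈ {BB, BO}; Tariq ∈ {BB, BO}.
Weight each parental genotype pair by prior × P(type-B child):
  BB × BB: posterior weight 4/15.
  BB × BO: posterior weight 4/15.
  BO × BB: posterior weight 4/15.
  BO × BO: posterior weight 1/5.
Sum the posterior weight over pairs where Kira is BO: 7/15.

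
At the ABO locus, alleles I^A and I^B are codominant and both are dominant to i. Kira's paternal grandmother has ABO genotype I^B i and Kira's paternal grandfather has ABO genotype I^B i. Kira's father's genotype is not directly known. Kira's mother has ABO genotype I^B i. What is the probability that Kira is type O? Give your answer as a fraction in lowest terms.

1/4

Kira's father's ABO genotype from I^B i × I^B i: 1/4 I^B I^B, 1/2 I^B i, 1/4 i i.
Crossing each possibility with the mother I^B i and summing P(type O): 1/4·0 + 1/2·1/4 + 1/4·1/2 = 1/4.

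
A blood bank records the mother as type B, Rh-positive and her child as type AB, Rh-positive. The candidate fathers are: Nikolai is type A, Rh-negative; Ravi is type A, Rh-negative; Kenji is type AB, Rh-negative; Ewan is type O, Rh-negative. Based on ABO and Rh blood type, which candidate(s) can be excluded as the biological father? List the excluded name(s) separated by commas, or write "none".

Ewan

A candidate is excluded only if no genotype consistent with his phenotype could produce a type AB, Rh-positive child with a type B, Rh-positive mother.
Ewan (type O, Rh-): no genotype consistent with that phenotype can produce a type-AB Rh+ child with a type-B mother.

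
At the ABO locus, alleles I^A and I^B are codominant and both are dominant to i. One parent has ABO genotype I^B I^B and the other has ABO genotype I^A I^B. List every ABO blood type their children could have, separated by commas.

B, AB

Gametes from I^B I^B × I^A I^B give offspring ABO genotypes I^A I^B, I^B I^B, i.e. phenotypes B, AB.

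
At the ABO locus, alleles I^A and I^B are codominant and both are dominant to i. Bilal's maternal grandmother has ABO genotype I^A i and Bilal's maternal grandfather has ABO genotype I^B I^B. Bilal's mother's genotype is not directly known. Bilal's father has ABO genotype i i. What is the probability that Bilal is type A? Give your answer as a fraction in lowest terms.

1/4

Bilal's mother's ABO genotype from I^A i × I^B I^B: 1/2 I^A I^B, 1/2 I^B i.
Crossing each possibility with the father i i and summing P(type A): 1/2·1/2 + 1/2·0 = 1/4.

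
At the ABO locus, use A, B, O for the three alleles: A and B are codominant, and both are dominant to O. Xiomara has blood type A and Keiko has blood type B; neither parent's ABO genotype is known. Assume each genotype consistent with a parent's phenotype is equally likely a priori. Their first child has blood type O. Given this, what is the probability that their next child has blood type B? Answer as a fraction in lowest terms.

1/4

Possible genotypes: Xiomara ∈ {AA, AO}; Keiko ∈ {BB, BO}.
Weight each parental genotype pair by prior × P(type-O child):
  AO × BO: posterior weight 1; P(next child type B) = 1/4.
Weighted sum = 1/4.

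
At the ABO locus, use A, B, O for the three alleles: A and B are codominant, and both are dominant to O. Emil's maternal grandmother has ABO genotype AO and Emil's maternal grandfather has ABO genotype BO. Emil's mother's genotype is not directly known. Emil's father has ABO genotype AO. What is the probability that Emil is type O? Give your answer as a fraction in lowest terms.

Emil's mother's ABO genotype from AO × BO: 1/4 AB, 1/4 AO, 1/4 BO, 1/4 OO.
Crossing each possibility with the father AO and summing P(type O): 1/4·0 + 1/4·1/4 + 1/4·1/4 + 1/4·1/2 = 1/4.

1/4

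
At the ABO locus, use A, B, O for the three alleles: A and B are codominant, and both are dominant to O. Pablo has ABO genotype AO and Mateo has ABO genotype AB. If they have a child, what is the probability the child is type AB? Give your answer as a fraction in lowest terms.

ABO cross AO × AB → offspring phenotypes: 1/2 A, 1/4 B, 1/4 AB.
So P(type AB) = 1/4.

1/4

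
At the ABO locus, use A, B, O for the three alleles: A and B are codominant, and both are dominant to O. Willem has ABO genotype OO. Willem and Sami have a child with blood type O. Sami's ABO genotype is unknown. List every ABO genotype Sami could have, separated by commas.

For each candidate genotype of Sami, check whether crossing it with OO can produce every observed child phenotype.
  AA → possible child types {A} ✗
  AB → possible child types {A, B} ✗
  AO → possible child types {O, A} ✓
  BB → possible child types {B} ✗
  BO → possible child types {O, B} ✓
  OO → possible child types {O} ✓

AO, BO, OO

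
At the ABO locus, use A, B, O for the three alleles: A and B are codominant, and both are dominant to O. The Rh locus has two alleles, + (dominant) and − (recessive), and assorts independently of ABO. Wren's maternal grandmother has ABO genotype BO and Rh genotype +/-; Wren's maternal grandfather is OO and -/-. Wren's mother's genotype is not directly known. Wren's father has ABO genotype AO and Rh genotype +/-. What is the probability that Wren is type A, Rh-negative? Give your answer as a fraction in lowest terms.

Wren's mother's ABO genotype from BO × OO: 1/2 BO, 1/2 OO.
Crossing each possibility with the father AO and summing P(type A): 1/2·1/4 + 1/2·1/2 = 3/8.
Similarly for Rh via the mother's Rh distribution: P(Rh-) = 3/8.
Independent loci: 3/8 × 3/8 = 9/64.

9/64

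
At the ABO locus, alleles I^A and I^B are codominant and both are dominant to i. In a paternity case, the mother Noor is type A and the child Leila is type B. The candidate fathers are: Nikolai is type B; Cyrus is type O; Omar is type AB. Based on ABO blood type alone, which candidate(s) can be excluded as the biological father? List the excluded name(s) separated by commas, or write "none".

A candidate is excluded only if no genotype consistent with his phenotype could produce a type B child with a type A mother.
Cyrus (type O): no genotype consistent with that phenotype can produce a type-B child with a type-A mother.

Cyrus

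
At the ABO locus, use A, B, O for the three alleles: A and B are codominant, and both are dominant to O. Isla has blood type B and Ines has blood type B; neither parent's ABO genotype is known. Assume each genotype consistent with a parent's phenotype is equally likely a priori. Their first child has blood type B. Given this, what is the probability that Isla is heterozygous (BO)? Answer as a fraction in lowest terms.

7/15

Possible genotypes: Isla ∈ {BB, BO}; Ines ∈ {BB, BO}.
Weight each parental genotype pair by prior × P(type-B child):
  BB × BB: posterior weight 4/15.
  BB × BO: posterior weight 4/15.
  BO × BB: posterior weight 4/15.
  BO × BO: posterior weight 1/5.
Sum the posterior weight over pairs where Isla is BO: 7/15.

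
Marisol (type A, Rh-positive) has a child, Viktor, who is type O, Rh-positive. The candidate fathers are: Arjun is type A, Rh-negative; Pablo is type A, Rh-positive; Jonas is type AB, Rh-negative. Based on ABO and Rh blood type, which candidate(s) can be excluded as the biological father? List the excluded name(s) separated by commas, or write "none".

Jonas

A candidate is excluded only if no genotype consistent with his phenotype could produce a type O, Rh-positive child with a type A, Rh-positive mother.
Jonas (type AB, Rh-): no genotype consistent with that phenotype can produce a type-O Rh+ child with a type-A mother.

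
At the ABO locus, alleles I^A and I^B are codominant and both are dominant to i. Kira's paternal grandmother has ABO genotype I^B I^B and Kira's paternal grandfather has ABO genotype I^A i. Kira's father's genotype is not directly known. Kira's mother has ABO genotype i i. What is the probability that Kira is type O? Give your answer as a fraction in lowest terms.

1/4

Kira's father's ABO genotype from I^B I^B × I^A i: 1/2 I^A I^B, 1/2 I^B i.
Crossing each possibility with the mother i i and summing P(type O): 1/2·0 + 1/2·1/2 = 1/4.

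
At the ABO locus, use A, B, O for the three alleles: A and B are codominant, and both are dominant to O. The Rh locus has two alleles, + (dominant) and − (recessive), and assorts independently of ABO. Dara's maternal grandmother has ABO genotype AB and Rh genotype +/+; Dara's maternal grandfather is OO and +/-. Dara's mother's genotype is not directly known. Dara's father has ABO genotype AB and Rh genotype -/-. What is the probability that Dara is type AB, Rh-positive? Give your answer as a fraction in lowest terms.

3/16

Dara's mother's ABO genotype from AB × OO: 1/2 AO, 1/2 BO.
Crossing each possibility with the father AB and summing P(type AB): 1/2·1/4 + 1/2·1/4 = 1/4.
Similarly for Rh via the mother's Rh distribution: P(Rh+) = 3/4.
Independent loci: 1/4 × 3/4 = 3/16.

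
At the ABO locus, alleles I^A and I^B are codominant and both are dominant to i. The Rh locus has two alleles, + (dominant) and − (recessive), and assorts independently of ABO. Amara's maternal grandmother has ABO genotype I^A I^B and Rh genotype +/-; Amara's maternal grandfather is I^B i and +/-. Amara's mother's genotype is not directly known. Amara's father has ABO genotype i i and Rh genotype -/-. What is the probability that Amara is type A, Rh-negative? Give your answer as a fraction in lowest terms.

1/8

Amara's mother's ABO genotype from I^A I^B × I^B i: 1/4 I^A I^B, 1/4 I^A i, 1/4 I^B I^B, 1/4 I^B i.
Crossing each possibility with the father i i and summing P(type A): 1/4·1/2 + 1/4·1/2 + 1/4·0 + 1/4·0 = 1/4.
Similarly for Rh via the mother's Rh distribution: P(Rh-) = 1/2.
Independent loci: 1/4 × 1/2 = 1/8.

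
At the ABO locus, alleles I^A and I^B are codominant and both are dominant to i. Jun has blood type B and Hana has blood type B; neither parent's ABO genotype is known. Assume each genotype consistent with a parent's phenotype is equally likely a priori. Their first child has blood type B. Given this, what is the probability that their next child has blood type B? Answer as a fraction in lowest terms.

19/20

Possible genotypes: Jun ∈ {I^B I^B, I^B i}; Hana ∈ {I^B I^B, I^B i}.
Weight each parental genotype pair by prior × P(type-B child):
  I^B I^B × I^B I^B: posterior weight 4/15; P(next child type B) = 1.
  I^B I^B × I^B i: posterior weight 4/15; P(next child type B) = 1.
  I^B i × I^B I^B: posterior weight 4/15; P(next child type B) = 1.
  I^B i × I^B i: posterior weight 1/5; P(next child type B) = 3/4.
Weighted sum = 19/20.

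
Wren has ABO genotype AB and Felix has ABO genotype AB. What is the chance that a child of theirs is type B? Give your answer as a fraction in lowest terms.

ABO cross AB × AB → offspring phenotypes: 1/4 A, 1/4 B, 1/2 AB.
So P(type B) = 1/4.

1/4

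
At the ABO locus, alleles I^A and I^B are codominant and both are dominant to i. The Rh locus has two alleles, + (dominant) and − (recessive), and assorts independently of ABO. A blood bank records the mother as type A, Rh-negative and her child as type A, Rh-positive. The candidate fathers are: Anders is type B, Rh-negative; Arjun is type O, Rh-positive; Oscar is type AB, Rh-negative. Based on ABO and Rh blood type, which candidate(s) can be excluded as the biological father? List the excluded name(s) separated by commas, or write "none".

A candidate is excluded only if no genotype consistent with his phenotype could produce a type A, Rh-positive child with a type A, Rh-negative mother.
Anders (type B, Rh-): no genotype consistent with that phenotype can produce a type-A Rh+ child with a type-A mother.
Oscar (type AB, Rh-): no genotype consistent with that phenotype can produce a type-A Rh+ child with a type-A mother.

Anders, Oscar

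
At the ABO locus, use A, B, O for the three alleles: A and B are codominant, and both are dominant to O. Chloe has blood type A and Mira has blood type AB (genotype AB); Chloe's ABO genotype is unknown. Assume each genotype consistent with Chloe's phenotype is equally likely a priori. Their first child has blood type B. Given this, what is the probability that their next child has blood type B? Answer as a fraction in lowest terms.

Possible genotypes: Chloe ∈ {AA, AO}; Mira ∈ {AB}.
Weight each parental genotype pair by prior × P(type-B child):
  AO × AB: posterior weight 1; P(next child type B) = 1/4.
Weighted sum = 1/4.

1/4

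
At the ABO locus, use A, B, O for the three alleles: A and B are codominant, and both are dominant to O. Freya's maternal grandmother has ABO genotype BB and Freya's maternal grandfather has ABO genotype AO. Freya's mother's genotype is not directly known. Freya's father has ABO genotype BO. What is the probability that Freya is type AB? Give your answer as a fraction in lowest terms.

Freya's mother's ABO genotype from BB × AO: 1/2 AB, 1/2 BO.
Crossing each possibility with the father BO and summing P(type AB): 1/2·1/4 + 1/2·0 = 1/8.

1/8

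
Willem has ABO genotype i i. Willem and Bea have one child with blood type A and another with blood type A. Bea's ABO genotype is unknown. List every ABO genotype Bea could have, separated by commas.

For each candidate genotype of Bea, check whether crossing it with i i can produce every observed child phenotype.
  I^A I^A → possible child types {A} ✓
  I^A I^B → possible child types {A, B} ✓
  I^A i → possible child types {O, A} ✓
  I^B I^B → possible child types {B} ✗
  I^B i → possible child types {O, B} ✗
  i i → possible child types {O} ✗

I^A I^A, I^A I^B, I^A i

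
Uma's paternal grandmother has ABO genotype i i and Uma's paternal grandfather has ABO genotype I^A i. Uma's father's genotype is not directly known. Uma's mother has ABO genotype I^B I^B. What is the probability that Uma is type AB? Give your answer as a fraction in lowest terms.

1/4

Uma's father's ABO genotype from i i × I^A i: 1/2 I^A i, 1/2 i i.
Crossing each possibility with the mother I^B I^B and summing P(type AB): 1/2·1/2 + 1/2·0 = 1/4.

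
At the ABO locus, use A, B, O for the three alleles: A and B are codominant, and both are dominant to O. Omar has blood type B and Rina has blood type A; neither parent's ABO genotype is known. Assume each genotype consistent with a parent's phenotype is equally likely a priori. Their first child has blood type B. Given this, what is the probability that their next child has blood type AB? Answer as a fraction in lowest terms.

5/12

Possible genotypes: Omar ∈ {BB, BO}; Rina ∈ {AA, AO}.
Weight each parental genotype pair by prior × P(type-B child):
  BB × AO: posterior weight 2/3; P(next child type AB) = 1/2.
  BO × AO: posterior weight 1/3; P(next child type AB) = 1/4.
Weighted sum = 5/12.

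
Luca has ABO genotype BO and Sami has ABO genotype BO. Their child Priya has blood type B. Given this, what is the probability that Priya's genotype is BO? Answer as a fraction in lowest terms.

Cross BO × BO → 1/4 BB, 1/2 BO, 1/4 OO.
Type-B genotypes among offspring: BB (1/4), BO (1/2); total 3/4.
P(BO | type B) = (1/2) / (3/4) = 2/3.

2/3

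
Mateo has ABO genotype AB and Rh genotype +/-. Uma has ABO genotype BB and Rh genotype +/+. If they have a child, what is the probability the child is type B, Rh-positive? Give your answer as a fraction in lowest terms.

1/2

ABO cross AB × BB → offspring phenotypes: 1/2 B, 1/2 AB.
Rh cross +/- × +/+ → 1 Rh+.
Independent loci: P(type B, Rh-positive) = 1/2 × 1 = 1/2.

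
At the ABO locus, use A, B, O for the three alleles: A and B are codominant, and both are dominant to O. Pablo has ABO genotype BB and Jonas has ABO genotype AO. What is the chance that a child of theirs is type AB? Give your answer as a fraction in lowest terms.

1/2

ABO cross BB × AO → offspring phenotypes: 1/2 B, 1/2 AB.
So P(type AB) = 1/2.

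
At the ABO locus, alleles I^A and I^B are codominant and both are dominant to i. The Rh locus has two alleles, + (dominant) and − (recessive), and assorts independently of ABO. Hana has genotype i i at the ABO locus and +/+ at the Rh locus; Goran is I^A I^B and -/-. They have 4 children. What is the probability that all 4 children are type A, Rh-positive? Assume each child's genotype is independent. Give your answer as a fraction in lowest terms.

1/16

ABO cross i i × I^A I^B → 1/2 A, 1/2 B.
Rh cross +/+ × -/- → 1 Rh+; so P(type A, Rh-positive) = 1/2 × 1 = 1/2 per child.
All 4 independent: (1/2)^4 = 1/16.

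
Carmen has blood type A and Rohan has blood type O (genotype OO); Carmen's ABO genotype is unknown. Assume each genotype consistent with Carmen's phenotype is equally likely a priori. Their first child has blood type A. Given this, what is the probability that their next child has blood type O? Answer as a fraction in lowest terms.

1/6

Possible genotypes: Carmen ∈ {AA, AO}; Rohan ∈ {OO}.
Weight each parental genotype pair by prior × P(type-A child):
  AA × OO: posterior weight 2/3; P(next child type O) = 0.
  AO × OO: posterior weight 1/3; P(next child type O) = 1/2.
Weighted sum = 1/6.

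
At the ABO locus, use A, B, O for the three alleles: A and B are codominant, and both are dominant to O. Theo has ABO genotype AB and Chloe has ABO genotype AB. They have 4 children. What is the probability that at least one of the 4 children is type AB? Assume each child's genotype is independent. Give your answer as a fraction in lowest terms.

15/16

ABO cross AB × AB → 1/4 A, 1/4 B, 1/2 AB.
So P(type AB) = 1/2 per child.
P(none) = (1/2)^4 = 1/16; P(at least one) = 1 − 1/16 = 15/16.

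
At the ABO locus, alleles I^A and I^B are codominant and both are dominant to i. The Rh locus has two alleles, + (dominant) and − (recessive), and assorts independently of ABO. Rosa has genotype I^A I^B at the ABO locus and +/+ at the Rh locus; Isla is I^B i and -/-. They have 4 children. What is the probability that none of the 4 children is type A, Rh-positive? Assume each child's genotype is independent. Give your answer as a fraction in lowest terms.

81/256

ABO cross I^A I^B × I^B i → 1/4 A, 1/2 B, 1/4 AB.
Rh cross +/+ × -/- → 1 Rh+; so P(type A, Rh-positive) = 1/4 × 1 = 1/4 per child.
P(not type A, Rh-positive) = 3/4 for one child; (3/4)^4 = 81/256.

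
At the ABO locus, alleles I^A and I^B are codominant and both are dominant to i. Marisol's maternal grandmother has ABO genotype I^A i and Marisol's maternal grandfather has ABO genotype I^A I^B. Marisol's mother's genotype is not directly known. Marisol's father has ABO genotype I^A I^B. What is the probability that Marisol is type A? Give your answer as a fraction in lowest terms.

3/8

Marisol's mother's ABO genotype from I^A i × I^A I^B: 1/4 I^A I^A, 1/4 I^A I^B, 1/4 I^A i, 1/4 I^B i.
Crossing each possibility with the father I^A I^B and summing P(type A): 1/4·1/2 + 1/4·1/4 + 1/4·1/2 + 1/4·1/4 = 3/8.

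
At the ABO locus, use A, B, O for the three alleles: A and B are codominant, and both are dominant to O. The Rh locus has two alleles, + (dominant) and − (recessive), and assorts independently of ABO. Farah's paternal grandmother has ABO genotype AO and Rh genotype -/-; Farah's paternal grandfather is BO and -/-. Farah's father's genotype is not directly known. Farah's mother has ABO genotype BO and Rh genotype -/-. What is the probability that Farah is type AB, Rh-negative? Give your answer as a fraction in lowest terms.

Farah's father's ABO genotype from AO × BO: 1/4 AB, 1/4 AO, 1/4 BO, 1/4 OO.
Crossing each possibility with the mother BO and summing P(type AB): 1/4·1/4 + 1/4·1/4 + 1/4·0 + 1/4·0 = 1/8.
Similarly for Rh via the father's Rh distribution: P(Rh-) = 1.
Independent loci: 1/8 × 1 = 1/8.

1/8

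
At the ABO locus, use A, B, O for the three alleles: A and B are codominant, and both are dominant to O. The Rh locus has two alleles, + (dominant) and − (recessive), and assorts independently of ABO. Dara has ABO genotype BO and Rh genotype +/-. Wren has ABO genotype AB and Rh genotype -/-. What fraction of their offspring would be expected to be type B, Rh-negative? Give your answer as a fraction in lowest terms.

ABO cross BO × AB → offspring phenotypes: 1/4 A, 1/2 B, 1/4 AB.
Rh cross +/- × -/- → 1/2 Rh+, 1/2 Rh-.
Independent loci: P(type B, Rh-negative) = 1/2 × 1/2 = 1/4.

1/4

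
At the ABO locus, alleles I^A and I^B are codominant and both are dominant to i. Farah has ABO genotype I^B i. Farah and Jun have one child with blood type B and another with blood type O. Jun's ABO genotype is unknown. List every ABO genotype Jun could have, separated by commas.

For each candidate genotype of Jun, check whether crossing it with I^B i can produce every observed child phenotype.
  I^A I^A → possible child types {A, AB} ✗
  I^A I^B → possible child types {A, B, AB} ✗
  I^A i → possible child types {O, A, B, AB} ✓
  I^B I^B → possible child types {B} ✗
  I^B i → possible child types {O, B} ✓
  i i → possible child types {O, B} ✓

I^A i, I^B i, i i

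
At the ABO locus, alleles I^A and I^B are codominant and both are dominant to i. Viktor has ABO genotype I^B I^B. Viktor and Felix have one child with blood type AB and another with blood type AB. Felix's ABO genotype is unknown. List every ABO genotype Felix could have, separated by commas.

For each candidate genotype of Felix, check whether crossing it with I^B I^B can produce every observed child phenotype.
  I^A I^A → possible child types {AB} ✓
  I^A I^B → possible child types {B, AB} ✓
  I^A i → possible child types {B, AB} ✓
  I^B I^B → possible child types {B} ✗
  I^B i → possible child types {B} ✗
  i i → possible child types {B} ✗

I^A I^A, I^A I^B, I^A i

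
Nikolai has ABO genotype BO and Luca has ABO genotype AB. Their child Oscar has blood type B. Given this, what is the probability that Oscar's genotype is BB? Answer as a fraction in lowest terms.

1/2

Cross BO × AB → 1/4 AB, 1/4 AO, 1/4 BB, 1/4 BO.
Type-B genotypes among offspring: BB (1/4), BO (1/4); total 1/2.
P(BB | type B) = (1/4) / (1/2) = 1/2.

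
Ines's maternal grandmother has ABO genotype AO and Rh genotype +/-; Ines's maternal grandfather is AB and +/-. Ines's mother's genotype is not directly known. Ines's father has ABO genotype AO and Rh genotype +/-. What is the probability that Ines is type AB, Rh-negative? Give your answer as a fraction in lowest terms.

1/32

Ines's mother's ABO genotype from AO × AB: 1/4 AA, 1/4 AB, 1/4 AO, 1/4 BO.
Crossing each possibility with the father AO and summing P(type AB): 1/4·0 + 1/4·1/4 + 1/4·0 + 1/4·1/4 = 1/8.
Similarly for Rh via the mother's Rh distribution: P(Rh-) = 1/4.
Independent loci: 1/8 × 1/4 = 1/32.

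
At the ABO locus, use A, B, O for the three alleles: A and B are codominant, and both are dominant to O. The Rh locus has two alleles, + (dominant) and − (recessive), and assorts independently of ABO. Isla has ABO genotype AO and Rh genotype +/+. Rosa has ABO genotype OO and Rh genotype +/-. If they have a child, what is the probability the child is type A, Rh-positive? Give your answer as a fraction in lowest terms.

1/2

ABO cross AO × OO → offspring phenotypes: 1/2 O, 1/2 A.
Rh cross +/+ × +/- → 1 Rh+.
Independent loci: P(type A, Rh-positive) = 1/2 × 1 = 1/2.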